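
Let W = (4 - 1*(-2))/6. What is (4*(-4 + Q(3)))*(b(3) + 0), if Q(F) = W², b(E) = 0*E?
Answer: 0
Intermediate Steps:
b(E) = 0
W = 1 (W = (4 + 2)*(⅙) = 6*(⅙) = 1)
Q(F) = 1 (Q(F) = 1² = 1)
(4*(-4 + Q(3)))*(b(3) + 0) = (4*(-4 + 1))*(0 + 0) = (4*(-3))*0 = -12*0 = 0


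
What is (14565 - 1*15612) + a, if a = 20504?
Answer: 19457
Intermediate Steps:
(14565 - 1*15612) + a = (14565 - 1*15612) + 20504 = (14565 - 15612) + 20504 = -1047 + 20504 = 19457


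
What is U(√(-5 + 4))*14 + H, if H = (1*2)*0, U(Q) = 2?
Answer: 28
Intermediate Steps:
H = 0 (H = 2*0 = 0)
U(√(-5 + 4))*14 + H = 2*14 + 0 = 28 + 0 = 28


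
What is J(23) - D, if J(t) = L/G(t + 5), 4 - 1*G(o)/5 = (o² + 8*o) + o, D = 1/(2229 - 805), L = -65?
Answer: 2185/183696 ≈ 0.011895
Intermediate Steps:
D = 1/1424 ≈ 0.00070225
G(o) = 20 - 45*o - 5*o² (G(o) = 20 - 5*((o² + 8*o) + o) = 20 - 5*(o² + 9*o) = 20 + (-45*o - 5*o²) = 20 - 45*o - 5*o²)
J(t) = -65/(-205 - 45*t - 5*(5 + t)²) (J(t) = -65/(20 - 45*(t + 5) - 5*(t + 5)²) = -65/(20 - 45*(5 + t) - 5*(5 + t)²) = -65/(20 + (-225 - 45*t) - 5*(5 + t)²) = -65/(-205 - 45*t - 5*(5 + t)²))
J(23) - D = 13/(66 + 23² + 19*23) - 1*1/1424 = 13/(66 + 529 + 437) - 1/1424 = 13/1032 - 1/1424 = 2185/183696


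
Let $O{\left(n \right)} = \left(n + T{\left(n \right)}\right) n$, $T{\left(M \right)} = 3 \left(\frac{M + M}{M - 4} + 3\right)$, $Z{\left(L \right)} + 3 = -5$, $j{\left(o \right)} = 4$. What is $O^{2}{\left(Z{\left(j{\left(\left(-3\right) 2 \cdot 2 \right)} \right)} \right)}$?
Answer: $1600$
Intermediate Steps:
$Z{\left(L \right)} = -8$ ($Z{\left(L \right)} = -3 - 5 = -8$)
$T{\left(M \right)} = 9 + \frac{6 M}{-4 + M}$ ($T{\left(M \right)} = 3 \left(\frac{2 M}{-4 + M} + 3\right) = 3 \left(3 + \frac{2 M}{-4 + M}\right) = 9 + \frac{6 M}{-4 + M}$)
$O{\left(n \right)} = n \left(n + \frac{3 \left(-12 + 5 n\right)}{-4 + n}\right)$ ($O{\left(n \right)} = \left(n + \frac{3 \left(-12 + 5 n\right)}{-4 + n}\right) n = n \left(n + \frac{3 \left(-12 + 5 n\right)}{-4 + n}\right)$)
$O^{2}{\left(Z{\left(j{\left(\left(-3\right) 2 \cdot 2 \right)} \right)} \right)} = \left(- \frac{8 \left(-36 + \left(-8\right)^{2} + 11 \left(-8\right)\right)}{-4 - 8}\right)^{2} = \left(- \frac{8 \left(-36 + 64 - 88\right)}{-12}\right)^{2} = \left(\left(-8\right) \left(- \frac{1}{12}\right) \left(-60\right)\right)^{2} = \left(-40\right)^{2} = 1600$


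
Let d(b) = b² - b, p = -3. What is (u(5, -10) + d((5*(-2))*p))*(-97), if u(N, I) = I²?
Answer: -94090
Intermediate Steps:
(u(5, -10) + d((5*(-2))*p))*(-97) = ((-10)² + ((5*(-2))*(-3))*(-1 + (5*(-2))*(-3)))*(-97) = (100 + (-10*(-3))*(-1 - 10*(-3)))*(-97) = (100 + 30*(-1 + 30))*(-97) = (100 + 30*29)*(-97) = (100 + 870)*(-97) = 970*(-97) = -94090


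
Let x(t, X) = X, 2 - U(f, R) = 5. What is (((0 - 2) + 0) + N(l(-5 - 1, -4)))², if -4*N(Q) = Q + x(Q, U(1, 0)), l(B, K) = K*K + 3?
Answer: 36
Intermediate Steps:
U(f, R) = -3 (U(f, R) = 2 - 1*5 = 2 - 5 = -3)
l(B, K) = 3 + K² (l(B, K) = K² + 3 = 3 + K²)
N(Q) = ¾ - Q/4 (N(Q) = -(Q - 3)/4 = -(-3 + Q)/4 = ¾ - Q/4)
(((0 - 2) + 0) + N(l(-5 - 1, -4)))² = (((0 - 2) + 0) + (¾ - (3 + (-4)²)/4))² = ((-2 + 0) + (¾ - (3 + 16)/4))² = (-2 + (¾ - ¼*19))² = (-2 + (¾ - 19/4))² = (-2 - 4)² = (-6)² = 36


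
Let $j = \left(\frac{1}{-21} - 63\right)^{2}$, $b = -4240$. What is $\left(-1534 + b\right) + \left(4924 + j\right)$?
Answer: $\frac{1378126}{441} \approx 3125.0$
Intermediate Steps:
$j = \frac{1752976}{441}$ ($j = \left(- \frac{1}{21} - 63\right)^{2} = \left(- \frac{1324}{21}\right)^{2} = \frac{1752976}{441} \approx 3975.0$)
$\left(-1534 + b\right) + \left(4924 + j\right) = \left(-1534 - 4240\right) + \left(4924 + \frac{1752976}{441}\right) = -5774 + \frac{3924460}{441} = \frac{1378126}{441}$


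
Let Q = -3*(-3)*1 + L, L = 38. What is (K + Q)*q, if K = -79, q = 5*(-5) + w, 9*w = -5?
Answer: 7360/9 ≈ 817.78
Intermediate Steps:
w = -5/9 (w = (1/9)*(-5) = -5/9 ≈ -0.55556)
q = -230/9 (q = 5*(-5) - 5/9 = -25 - 5/9 = -230/9 ≈ -25.556)
Q = 47 (Q = -3*(-3)*1 + 38 = 9*1 + 38 = 9 + 38 = 47)
(K + Q)*q = (-79 + 47)*(-230/9) = -32*(-230/9) = 7360/9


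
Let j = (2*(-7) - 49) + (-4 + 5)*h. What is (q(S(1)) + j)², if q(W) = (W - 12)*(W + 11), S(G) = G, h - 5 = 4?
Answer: 34596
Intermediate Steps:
h = 9 (h = 5 + 4 = 9)
q(W) = (-12 + W)*(11 + W)
j = -54 (j = (2*(-7) - 49) + (-4 + 5)*9 = (-14 - 49) + 1*9 = -63 + 9 = -54)
(q(S(1)) + j)² = ((-132 + 1² - 1*1) - 54)² = ((-132 + 1 - 1) - 54)² = (-132 - 54)² = (-186)² = 34596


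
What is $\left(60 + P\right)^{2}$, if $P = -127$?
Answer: $4489$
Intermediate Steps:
$\left(60 + P\right)^{2} = \left(60 - 127\right)^{2} = \left(-67\right)^{2} = 4489$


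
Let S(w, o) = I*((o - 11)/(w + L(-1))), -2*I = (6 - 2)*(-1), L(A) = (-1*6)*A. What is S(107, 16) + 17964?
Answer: 2029942/113 ≈ 17964.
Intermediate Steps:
L(A) = -6*A
I = 2 (I = -(6 - 2)*(-1)/2 = -2*(-1) = -½*(-4) = 2)
S(w, o) = 2*(-11 + o)/(6 + w) (S(w, o) = 2*((o - 11)/(w - 6*(-1))) = 2*((-11 + o)/(w + 6)) = 2*((-11 + o)/(6 + w)) = 2*(-11 + o)/(6 + w))
S(107, 16) + 17964 = 2*(-11 + 16)/(6 + 107) + 17964 = 2*5/113 + 17964 = 2*(1/113)*5 + 17964 = 10/113 + 17964 = 2029942/113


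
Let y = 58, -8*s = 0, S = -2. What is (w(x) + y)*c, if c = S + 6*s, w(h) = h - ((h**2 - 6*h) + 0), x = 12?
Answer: 4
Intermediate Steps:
s = 0 (s = -1/8*0 = 0)
w(h) = -h**2 + 7*h (w(h) = h - (h**2 - 6*h) = h + (-h**2 + 6*h) = -h**2 + 7*h)
c = -2 (c = -2 + 6*0 = -2 + 0 = -2)
(w(x) + y)*c = (12*(7 - 1*12) + 58)*(-2) = (12*(7 - 12) + 58)*(-2) = (12*(-5) + 58)*(-2) = (-60 + 58)*(-2) = -2*(-2) = 4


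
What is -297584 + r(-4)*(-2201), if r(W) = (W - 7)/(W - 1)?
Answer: -1512131/5 ≈ -3.0243e+5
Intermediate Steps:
r(W) = (-7 + W)/(-1 + W)
-297584 + r(-4)*(-2201) = -297584 + ((-7 - 4)/(-1 - 4))*(-2201) = -297584 + (-11/(-5))*(-2201) = -297584 - ⅕*(-11)*(-2201) = -297584 + (11/5)*(-2201) = -297584 - 24211/5 = -1512131/5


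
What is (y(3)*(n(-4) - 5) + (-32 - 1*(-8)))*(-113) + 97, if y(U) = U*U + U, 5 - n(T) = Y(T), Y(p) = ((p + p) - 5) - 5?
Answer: -21599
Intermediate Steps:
Y(p) = -10 + 2*p (Y(p) = (2*p - 5) - 5 = (-5 + 2*p) - 5 = -10 + 2*p)
n(T) = 15 - 2*T (n(T) = 5 - (-10 + 2*T) = 5 + (10 - 2*T) = 15 - 2*T)
y(U) = U + U² (y(U) = U² + U = U + U²)
(y(3)*(n(-4) - 5) + (-32 - 1*(-8)))*(-113) + 97 = ((3*(1 + 3))*((15 - 2*(-4)) - 5) + (-32 - 1*(-8)))*(-113) + 97 = ((3*4)*((15 + 8) - 5) + (-32 + 8))*(-113) + 97 = (12*(23 - 5) - 24)*(-113) + 97 = (12*18 - 24)*(-113) + 97 = (216 - 24)*(-113) + 97 = 192*(-113) + 97 = -21696 + 97 = -21599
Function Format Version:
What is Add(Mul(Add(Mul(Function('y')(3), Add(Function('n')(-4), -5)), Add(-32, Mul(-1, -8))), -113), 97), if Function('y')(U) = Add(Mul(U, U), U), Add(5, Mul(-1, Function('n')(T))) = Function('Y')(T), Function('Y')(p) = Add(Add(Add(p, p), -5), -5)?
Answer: -21599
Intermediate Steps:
Function('Y')(p) = Add(-10, Mul(2, p)) (Function('Y')(p) = Add(Add(Mul(2, p), -5), -5) = Add(Add(-5, Mul(2, p)), -5) = Add(-10, Mul(2, p)))
Function('n')(T) = Add(15, Mul(-2, T)) (Function('n')(T) = Add(5, Mul(-1, Add(-10, Mul(2, T)))) = Add(5, Add(10, Mul(-2, T))) = Add(15, Mul(-2, T)))
Function('y')(U) = Add(U, Pow(U, 2)) (Function('y')(U) = Add(Pow(U, 2), U) = Add(U, Pow(U, 2)))
Add(Mul(Add(Mul(Function('y')(3), Add(Function('n')(-4), -5)), Add(-32, Mul(-1, -8))), -113), 97) = Add(Mul(Add(Mul(Mul(3, Add(1, 3)), Add(Add(15, Mul(-2, -4)), -5)), Add(-32, Mul(-1, -8))), -113), 97) = Add(Mul(Add(Mul(Mul(3, 4), Add(Add(15, 8), -5)), Add(-32, 8)), -113), 97) = Add(Mul(Add(Mul(12, Add(23, -5)), -24), -113), 97) = Add(Mul(Add(Mul(12, 18), -24), -113), 97) = Add(Mul(Add(216, -24), -113), 97) = Add(Mul(192, -113), 97) = Add(-21696, 97) = -21599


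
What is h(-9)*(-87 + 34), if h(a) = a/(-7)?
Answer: -477/7 ≈ -68.143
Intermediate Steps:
h(a) = -a/7 (h(a) = a*(-⅐) = -a/7)
h(-9)*(-87 + 34) = (-⅐*(-9))*(-87 + 34) = (9/7)*(-53) = -477/7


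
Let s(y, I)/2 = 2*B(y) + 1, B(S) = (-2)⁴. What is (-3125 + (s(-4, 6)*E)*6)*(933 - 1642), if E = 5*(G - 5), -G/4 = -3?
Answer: -7611115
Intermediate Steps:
G = 12 (G = -4*(-3) = 12)
B(S) = 16
E = 35 (E = 5*(12 - 5) = 5*7 = 35)
s(y, I) = 66 (s(y, I) = 2*(2*16 + 1) = 2*(32 + 1) = 2*33 = 66)
(-3125 + (s(-4, 6)*E)*6)*(933 - 1642) = (-3125 + (66*35)*6)*(933 - 1642) = (-3125 + 2310*6)*(-709) = (-3125 + 13860)*(-709) = 10735*(-709) = -7611115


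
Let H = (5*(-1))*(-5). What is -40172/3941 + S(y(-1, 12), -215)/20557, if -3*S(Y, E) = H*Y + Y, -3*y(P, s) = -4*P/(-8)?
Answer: -7432393469/729136233 ≈ -10.193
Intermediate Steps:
H = 25 (H = -5*(-5) = 25)
y(P, s) = -P/6 (y(P, s) = -(-4)*P/(-8)/3 = -(-4)*P*(-⅛)/3 = -(-4)*(-P/8)/3 = -P/6)
S(Y, E) = -26*Y/3 (S(Y, E) = -(25*Y + Y)/3 = -26*Y/3)
-40172/3941 + S(y(-1, 12), -215)/20557 = -40172/3941 - (-13)*(-1)/9/20557 = -40172*1/3941 - 26/3*⅙*(1/20557) = -40172/3941 - 13/9*1/20557 = -40172/3941 - 13/185013 = -7432393469/729136233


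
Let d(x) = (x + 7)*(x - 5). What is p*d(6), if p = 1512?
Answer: 19656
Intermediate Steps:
d(x) = (-5 + x)*(7 + x) (d(x) = (7 + x)*(-5 + x) = (-5 + x)*(7 + x))
p*d(6) = 1512*(-35 + 6² + 2*6) = 1512*(-35 + 36 + 12) = 1512*13 = 19656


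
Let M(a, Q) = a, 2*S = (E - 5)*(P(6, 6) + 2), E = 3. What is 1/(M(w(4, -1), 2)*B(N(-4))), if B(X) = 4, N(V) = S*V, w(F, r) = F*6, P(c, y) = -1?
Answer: 1/96 ≈ 0.010417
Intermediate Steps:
w(F, r) = 6*F
S = -1 (S = ((3 - 5)*(-1 + 2))/2 = (-2*1)/2 = (½)*(-2) = -1)
N(V) = -V
1/(M(w(4, -1), 2)*B(N(-4))) = 1/((6*4)*4) = 1/(24*4) = 1/96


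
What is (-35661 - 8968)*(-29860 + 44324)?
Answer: -645513856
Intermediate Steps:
(-35661 - 8968)*(-29860 + 44324) = -44629*14464 = -645513856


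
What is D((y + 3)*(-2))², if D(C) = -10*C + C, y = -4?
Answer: 324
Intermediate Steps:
D(C) = -9*C
D((y + 3)*(-2))² = (-9*(-4 + 3)*(-2))² = (-(-9)*(-2))² = (-9*2)² = (-18)² = 324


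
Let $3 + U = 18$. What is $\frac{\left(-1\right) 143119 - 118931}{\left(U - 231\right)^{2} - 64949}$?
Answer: $\frac{262050}{18293} \approx 14.325$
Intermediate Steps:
$U = 15$ ($U = -3 + 18 = 15$)
$\frac{\left(-1\right) 143119 - 118931}{\left(U - 231\right)^{2} - 64949} = \frac{\left(-1\right) 143119 - 118931}{\left(15 - 231\right)^{2} - 64949} = \frac{-143119 - 118931}{\left(-216\right)^{2} - 64949} = - \frac{262050}{46656 - 64949} = - \frac{262050}{-18293} = \left(-262050\right) \left(- \frac{1}{18293}\right) = \frac{262050}{18293}$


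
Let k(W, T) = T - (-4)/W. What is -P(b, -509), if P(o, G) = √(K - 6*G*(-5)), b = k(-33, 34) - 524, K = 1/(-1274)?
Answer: -I*√505803506/182 ≈ -123.57*I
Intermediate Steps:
k(W, T) = T + 4/W
K = -1/1274 ≈ -0.00078493
b = -16174/33 (b = (34 + 4/(-33)) - 524 = (34 + 4*(-1/33)) - 524 = (34 - 4/33) - 524 = 1118/33 - 524 = -16174/33 ≈ -490.12)
P(o, G) = √(-1/1274 + 30*G) (P(o, G) = √(-1/1274 - 6*G*(-5)) = √(-1/1274 + 30*G))
-P(b, -509) = -√(-26 + 993720*(-509))/182 = -√(-26 - 505803480)/182 = -√(-505803506)/182 = -I*√505803506/182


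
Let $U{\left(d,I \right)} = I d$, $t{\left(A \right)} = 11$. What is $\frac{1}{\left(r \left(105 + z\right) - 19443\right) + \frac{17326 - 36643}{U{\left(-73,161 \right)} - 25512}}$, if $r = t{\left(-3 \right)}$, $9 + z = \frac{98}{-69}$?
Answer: $- \frac{2571285}{47317056092} \approx -5.4342 \cdot 10^{-5}$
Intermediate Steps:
$z = - \frac{719}{69}$ ($z = -9 + \frac{98}{-69} = -9 + 98 \left(- \frac{1}{69}\right) = -9 - \frac{98}{69} = - \frac{719}{69} \approx -10.42$)
$r = 11$
$\frac{1}{\left(r \left(105 + z\right) - 19443\right) + \frac{17326 - 36643}{U{\left(-73,161 \right)} - 25512}} = \frac{1}{\left(11 \left(105 - \frac{719}{69}\right) - 19443\right) + \frac{17326 - 36643}{161 \left(-73\right) - 25512}} = \frac{1}{\left(11 \cdot \frac{6526}{69} - 19443\right) - \frac{19317}{-11753 - 25512}} = \frac{1}{\left(\frac{71786}{69} - 19443\right) - \frac{19317}{-37265}} = \frac{1}{- \frac{1269781}{69} - - \frac{19317}{37265}} = \frac{1}{- \frac{1269781}{69} + \frac{19317}{37265}} = \frac{1}{- \frac{47317056092}{2571285}} = - \frac{2571285}{47317056092}$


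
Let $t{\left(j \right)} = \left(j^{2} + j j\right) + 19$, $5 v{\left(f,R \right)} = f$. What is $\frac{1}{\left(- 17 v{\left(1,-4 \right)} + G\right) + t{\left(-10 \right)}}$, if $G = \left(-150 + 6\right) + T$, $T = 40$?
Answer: $\frac{5}{558} \approx 0.0089606$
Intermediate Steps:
$v{\left(f,R \right)} = \frac{f}{5}$
$G = -104$ ($G = \left(-150 + 6\right) + 40 = -144 + 40 = -104$)
$t{\left(j \right)} = 19 + 2 j^{2}$ ($t{\left(j \right)} = \left(j^{2} + j^{2}\right) + 19 = 2 j^{2} + 19 = 19 + 2 j^{2}$)
$\frac{1}{\left(- 17 v{\left(1,-4 \right)} + G\right) + t{\left(-10 \right)}} = \frac{1}{\left(- 17 \cdot \frac{1}{5} \cdot 1 - 104\right) + \left(19 + 2 \left(-10\right)^{2}\right)} = \frac{1}{\left(\left(-17\right) \frac{1}{5} - 104\right) + \left(19 + 2 \cdot 100\right)} = \frac{1}{\left(- \frac{17}{5} - 104\right) + \left(19 + 200\right)} = \frac{1}{- \frac{537}{5} + 219} = \frac{1}{\frac{558}{5}} = \frac{5}{558}$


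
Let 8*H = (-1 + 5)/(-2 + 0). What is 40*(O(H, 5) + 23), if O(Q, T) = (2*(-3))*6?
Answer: -520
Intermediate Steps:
H = -1/4 (H = ((-1 + 5)/(-2 + 0))/8 = (4/(-2))/8 = (4*(-1/2))/8 = (1/8)*(-2) = -1/4 ≈ -0.25000)
O(Q, T) = -36 (O(Q, T) = -6*6 = -36)
40*(O(H, 5) + 23) = 40*(-36 + 23) = 40*(-13) = -520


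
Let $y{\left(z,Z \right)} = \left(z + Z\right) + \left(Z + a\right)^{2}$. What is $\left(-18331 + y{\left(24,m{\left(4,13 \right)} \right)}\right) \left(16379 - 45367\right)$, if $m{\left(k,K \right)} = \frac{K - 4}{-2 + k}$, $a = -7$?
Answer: $530371695$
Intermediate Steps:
$m{\left(k,K \right)} = \frac{-4 + K}{-2 + k}$
$y{\left(z,Z \right)} = Z + z + \left(-7 + Z\right)^{2}$ ($y{\left(z,Z \right)} = \left(z + Z\right) + \left(Z - 7\right)^{2} = \left(Z + z\right) + \left(-7 + Z\right)^{2} = Z + z + \left(-7 + Z\right)^{2}$)
$\left(-18331 + y{\left(24,m{\left(4,13 \right)} \right)}\right) \left(16379 - 45367\right) = \left(-18331 + \left(\frac{-4 + 13}{-2 + 4} + 24 + \left(-7 + \frac{-4 + 13}{-2 + 4}\right)^{2}\right)\right) \left(16379 - 45367\right) = \left(-18331 + \left(\frac{1}{2} \cdot 9 + 24 + \left(-7 + \frac{1}{2} \cdot 9\right)^{2}\right)\right) \left(-28988\right) = \left(-18331 + \left(\frac{9}{2} + 24 + \left(-7 + \frac{9}{2}\right)^{2}\right)\right) \left(-28988\right) = \left(-18331 + \left(\frac{9}{2} + 24 + \left(- \frac{5}{2}\right)^{2}\right)\right) \left(-28988\right) = \left(-18331 + \left(\frac{9}{2} + 24 + \frac{25}{4}\right)\right) \left(-28988\right) = \left(-18331 + \frac{139}{4}\right) \left(-28988\right) = \left(- \frac{73185}{4}\right) \left(-28988\right) = 530371695$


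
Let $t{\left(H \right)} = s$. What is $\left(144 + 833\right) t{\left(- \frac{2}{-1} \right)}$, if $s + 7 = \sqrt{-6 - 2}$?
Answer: $-6839 + 1954 i \sqrt{2} \approx -6839.0 + 2763.4 i$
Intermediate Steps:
$s = -7 + 2 i \sqrt{2}$ ($s = -7 + \sqrt{-6 - 2} = -7 + \sqrt{-8} = -7 + 2 i \sqrt{2} \approx -7.0 + 2.8284 i$)
$t{\left(H \right)} = -7 + 2 i \sqrt{2}$
$\left(144 + 833\right) t{\left(- \frac{2}{-1} \right)} = \left(144 + 833\right) \left(-7 + 2 i \sqrt{2}\right) = 977 \left(-7 + 2 i \sqrt{2}\right) = -6839 + 1954 i \sqrt{2}$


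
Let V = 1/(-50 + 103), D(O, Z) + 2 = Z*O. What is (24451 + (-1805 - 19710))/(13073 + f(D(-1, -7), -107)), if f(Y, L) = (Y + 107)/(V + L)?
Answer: 1189080/5294141 ≈ 0.22460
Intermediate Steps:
D(O, Z) = -2 + O*Z (D(O, Z) = -2 + Z*O = -2 + O*Z)
V = 1/53 ≈ 0.018868
f(Y, L) = (107 + Y)/(1/53 + L) (f(Y, L) = (Y + 107)/(1/53 + L) = (107 + Y)/(1/53 + L))
(24451 + (-1805 - 19710))/(13073 + f(D(-1, -7), -107)) = (24451 + (-1805 - 19710))/(13073 + 53*(107 + (-2 - 1*(-7)))/(1 + 53*(-107))) = (24451 - 21515)/(13073 + 53*(107 + (-2 + 7))/(1 - 5671)) = 2936/(13073 + 53*(107 + 5)/(-5670)) = 2936/(13073 + 53*(-1/5670)*112) = 2936/(13073 - 424/405) = 2936/(5294141/405) = 2936*(405/5294141) = 1189080/5294141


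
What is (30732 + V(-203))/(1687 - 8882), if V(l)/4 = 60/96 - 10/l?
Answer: -12478287/2921170 ≈ -4.2717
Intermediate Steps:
V(l) = 5/2 - 40/l (V(l) = 4*(60/96 - 10/l) = 4*(60*(1/96) - 10/l) = 4*(5/8 - 10/l) = 5/2 - 40/l)
(30732 + V(-203))/(1687 - 8882) = (30732 + (5/2 - 40/(-203)))/(1687 - 8882) = (30732 + (5/2 - 40*(-1/203)))/(-7195) = (30732 + (5/2 + 40/203))*(-1/7195) = (30732 + 1095/406)*(-1/7195) = (12478287/406)*(-1/7195) = -12478287/2921170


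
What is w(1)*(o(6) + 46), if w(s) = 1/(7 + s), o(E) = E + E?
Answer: 29/4 ≈ 7.2500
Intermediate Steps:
o(E) = 2*E
w(1)*(o(6) + 46) = (2*6 + 46)/(7 + 1) = (12 + 46)/8 = (⅛)*58 = 29/4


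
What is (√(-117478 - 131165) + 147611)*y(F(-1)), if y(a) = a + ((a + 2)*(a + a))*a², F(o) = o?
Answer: -442833 - 9*I*√27627 ≈ -4.4283e+5 - 1495.9*I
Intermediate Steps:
y(a) = a + 2*a³*(2 + a) (y(a) = a + ((2 + a)*(2*a))*a² = a + (2*a*(2 + a))*a² = a + 2*a³*(2 + a))
(√(-117478 - 131165) + 147611)*y(F(-1)) = (√(-117478 - 131165) + 147611)*(-1 + 2*(-1)⁴ + 4*(-1)³) = (√(-248643) + 147611)*(-1 + 2*1 + 4*(-1)) = (3*I*√27627 + 147611)*(-1 + 2 - 4) = (147611 + 3*I*√27627)*(-3) = -442833 - 9*I*√27627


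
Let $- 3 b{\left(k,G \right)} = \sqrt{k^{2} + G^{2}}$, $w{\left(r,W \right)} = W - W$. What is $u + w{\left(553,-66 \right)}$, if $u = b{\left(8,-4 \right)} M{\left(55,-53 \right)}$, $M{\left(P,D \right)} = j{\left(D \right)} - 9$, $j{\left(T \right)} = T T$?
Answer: $- \frac{11200 \sqrt{5}}{3} \approx -8348.0$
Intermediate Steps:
$w{\left(r,W \right)} = 0$
$j{\left(T \right)} = T^{2}$
$M{\left(P,D \right)} = -9 + D^{2}$ ($M{\left(P,D \right)} = D^{2} - 9 = -9 + D^{2}$)
$b{\left(k,G \right)} = - \frac{\sqrt{G^{2} + k^{2}}}{3}$ ($b{\left(k,G \right)} = - \frac{\sqrt{k^{2} + G^{2}}}{3} = - \frac{\sqrt{G^{2} + k^{2}}}{3}$)
$u = - \frac{11200 \sqrt{5}}{3}$ ($u = - \frac{\sqrt{\left(-4\right)^{2} + 8^{2}}}{3} \left(-9 + \left(-53\right)^{2}\right) = - \frac{\sqrt{16 + 64}}{3} \left(-9 + 2809\right) = - \frac{\sqrt{80}}{3} \cdot 2800 = - \frac{4 \sqrt{5}}{3} \cdot 2800 = - \frac{11200 \sqrt{5}}{3} \approx -8348.0$)
$u + w{\left(553,-66 \right)} = - \frac{11200 \sqrt{5}}{3} + 0 = - \frac{11200 \sqrt{5}}{3}$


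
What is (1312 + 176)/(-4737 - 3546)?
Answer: -496/2761 ≈ -0.17965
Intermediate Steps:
(1312 + 176)/(-4737 - 3546) = 1488/(-8283) = 1488*(-1/8283) = -496/2761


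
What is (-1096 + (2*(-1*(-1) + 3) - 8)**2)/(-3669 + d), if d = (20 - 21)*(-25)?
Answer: 274/911 ≈ 0.30077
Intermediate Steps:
d = 25 (d = -1*(-25) = 25)
(-1096 + (2*(-1*(-1) + 3) - 8)**2)/(-3669 + d) = (-1096 + (2*(-1*(-1) + 3) - 8)**2)/(-3669 + 25) = (-1096 + (2*(1 + 3) - 8)**2)/(-3644) = (-1096 + (2*4 - 8)**2)*(-1/3644) = (-1096 + (8 - 8)**2)*(-1/3644) = (-1096 + 0**2)*(-1/3644) = (-1096 + 0)*(-1/3644) = -1096*(-1/3644) = 274/911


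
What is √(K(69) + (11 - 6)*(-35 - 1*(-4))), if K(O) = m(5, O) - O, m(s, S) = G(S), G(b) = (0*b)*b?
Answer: 4*I*√14 ≈ 14.967*I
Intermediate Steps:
G(b) = 0 (G(b) = 0*b = 0)
m(s, S) = 0
K(O) = -O (K(O) = 0 - O = -O)
√(K(69) + (11 - 6)*(-35 - 1*(-4))) = √(-1*69 + (11 - 6)*(-35 - 1*(-4))) = √(-69 + 5*(-35 + 4)) = √(-69 + 5*(-31)) = √(-69 - 155) = √(-224) = 4*I*√14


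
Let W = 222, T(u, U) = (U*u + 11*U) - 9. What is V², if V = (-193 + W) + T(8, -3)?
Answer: 1369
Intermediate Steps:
T(u, U) = -9 + 11*U + U*u (T(u, U) = (11*U + U*u) - 9 = -9 + 11*U + U*u)
V = -37 (V = (-193 + 222) + (-9 + 11*(-3) - 3*8) = 29 + (-9 - 33 - 24) = 29 - 66 = -37)
V² = (-37)² = 1369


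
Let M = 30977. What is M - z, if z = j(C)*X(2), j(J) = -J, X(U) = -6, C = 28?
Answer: 30809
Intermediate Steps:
z = 168 (z = -1*28*(-6) = -28*(-6) = 168)
M - z = 30977 - 1*168 = 30977 - 168 = 30809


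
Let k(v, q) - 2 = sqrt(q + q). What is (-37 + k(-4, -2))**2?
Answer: 1221 - 140*I ≈ 1221.0 - 140.0*I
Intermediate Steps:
k(v, q) = 2 + sqrt(2)*sqrt(q) (k(v, q) = 2 + sqrt(q + q) = 2 + sqrt(2*q) = 2 + sqrt(2)*sqrt(q))
(-37 + k(-4, -2))**2 = (-37 + (2 + sqrt(2)*sqrt(-2)))**2 = (-37 + (2 + sqrt(2)*(I*sqrt(2))))**2 = (-37 + (2 + 2*I))**2 = (-35 + 2*I)**2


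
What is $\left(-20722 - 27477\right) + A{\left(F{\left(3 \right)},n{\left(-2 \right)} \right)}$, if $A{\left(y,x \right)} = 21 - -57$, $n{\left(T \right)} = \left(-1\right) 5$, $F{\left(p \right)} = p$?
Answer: $-48121$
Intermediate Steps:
$n{\left(T \right)} = -5$
$A{\left(y,x \right)} = 78$ ($A{\left(y,x \right)} = 21 + 57 = 78$)
$\left(-20722 - 27477\right) + A{\left(F{\left(3 \right)},n{\left(-2 \right)} \right)} = \left(-20722 - 27477\right) + 78 = -48199 + 78 = -48121$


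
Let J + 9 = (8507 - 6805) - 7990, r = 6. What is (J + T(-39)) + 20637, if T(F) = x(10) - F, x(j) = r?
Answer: 14385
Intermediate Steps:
x(j) = 6
T(F) = 6 - F
J = -6297 (J = -9 + ((8507 - 6805) - 7990) = -9 + (1702 - 7990) = -9 - 6288 = -6297)
(J + T(-39)) + 20637 = (-6297 + (6 - 1*(-39))) + 20637 = (-6297 + (6 + 39)) + 20637 = (-6297 + 45) + 20637 = -6252 + 20637 = 14385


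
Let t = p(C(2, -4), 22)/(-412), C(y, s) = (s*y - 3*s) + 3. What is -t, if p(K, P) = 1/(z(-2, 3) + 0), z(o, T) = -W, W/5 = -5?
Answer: 1/10300 ≈ 9.7087e-5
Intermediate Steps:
W = -25 (W = 5*(-5) = -25)
C(y, s) = 3 - 3*s + s*y (C(y, s) = (-3*s + s*y) + 3 = 3 - 3*s + s*y)
z(o, T) = 25 (z(o, T) = -1*(-25) = 25)
p(K, P) = 1/25 (p(K, P) = 1/(25 + 0) = 1/25)
t = -1/10300 (t = (1/25)/(-412) = (1/25)*(-1/412) = -1/10300 ≈ -9.7087e-5)
-t = -1*(-1/10300) = 1/10300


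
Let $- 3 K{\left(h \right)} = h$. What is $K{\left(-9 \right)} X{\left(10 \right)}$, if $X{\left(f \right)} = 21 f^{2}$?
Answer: $6300$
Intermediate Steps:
$K{\left(h \right)} = - \frac{h}{3}$
$K{\left(-9 \right)} X{\left(10 \right)} = \left(- \frac{1}{3}\right) \left(-9\right) 21 \cdot 10^{2} = 3 \cdot 21 \cdot 100 = 3 \cdot 2100 = 6300$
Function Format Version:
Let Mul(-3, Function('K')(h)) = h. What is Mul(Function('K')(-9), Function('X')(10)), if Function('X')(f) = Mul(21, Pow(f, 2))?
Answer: 6300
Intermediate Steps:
Function('K')(h) = Mul(Rational(-1, 3), h)
Mul(Function('K')(-9), Function('X')(10)) = Mul(Mul(Rational(-1, 3), -9), Mul(21, Pow(10, 2))) = Mul(3, Mul(21, 100)) = Mul(3, 2100) = 6300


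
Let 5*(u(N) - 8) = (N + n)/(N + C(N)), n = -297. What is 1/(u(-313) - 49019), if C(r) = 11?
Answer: -151/7400600 ≈ -2.0404e-5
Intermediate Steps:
u(N) = 8 + (-297 + N)/(5*(11 + N)) (u(N) = 8 + ((N - 297)/(N + 11))/5 = 8 + ((-297 + N)/(11 + N))/5 = 8 + (-297 + N)/(5*(11 + N)))
1/(u(-313) - 49019) = 1/((143 + 41*(-313))/(5*(11 - 313)) - 49019) = 1/((⅕)*(143 - 12833)/(-302) - 49019) = 1/((⅕)*(-1/302)*(-12690) - 49019) = 1/(1269/151 - 49019) = 1/(-7400600/151) = -151/7400600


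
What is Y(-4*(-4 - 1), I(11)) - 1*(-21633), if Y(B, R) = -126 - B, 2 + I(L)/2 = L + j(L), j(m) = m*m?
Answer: 21487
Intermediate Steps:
j(m) = m²
I(L) = -4 + 2*L + 2*L² (I(L) = -4 + 2*(L + L²) = -4 + (2*L + 2*L²) = -4 + 2*L + 2*L²)
Y(-4*(-4 - 1), I(11)) - 1*(-21633) = (-126 - (-4)*(-4 - 1)) - 1*(-21633) = (-126 - (-4)*(-5)) + 21633 = (-126 - 1*20) + 21633 = (-126 - 20) + 21633 = -146 + 21633 = 21487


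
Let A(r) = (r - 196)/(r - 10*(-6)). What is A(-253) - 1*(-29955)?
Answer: 5781764/193 ≈ 29957.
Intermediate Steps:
A(r) = (-196 + r)/(60 + r) (A(r) = (-196 + r)/(r + 60) = (-196 + r)/(60 + r))
A(-253) - 1*(-29955) = (-196 - 253)/(60 - 253) - 1*(-29955) = -449/(-193) + 29955 = -1/193*(-449) + 29955 = 449/193 + 29955 = 5781764/193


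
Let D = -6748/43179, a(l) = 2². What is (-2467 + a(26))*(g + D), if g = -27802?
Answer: 985585300226/14393 ≈ 6.8477e+7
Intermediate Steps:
a(l) = 4
D = -6748/43179 (D = -6748*1/43179 = -6748/43179 ≈ -0.15628)
(-2467 + a(26))*(g + D) = (-2467 + 4)*(-27802 - 6748/43179) = -2463*(-1200469306/43179) = 985585300226/14393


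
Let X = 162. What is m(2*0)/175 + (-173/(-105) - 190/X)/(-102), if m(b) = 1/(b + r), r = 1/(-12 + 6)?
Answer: -28151/722925 ≈ -0.038940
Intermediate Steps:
r = -⅙ (r = 1/(-6) = -⅙ ≈ -0.16667)
m(b) = 1/(-⅙ + b) (m(b) = 1/(b - ⅙) = 1/(-⅙ + b))
m(2*0)/175 + (-173/(-105) - 190/X)/(-102) = (6/(-1 + 6*(2*0)))/175 + (-173/(-105) - 190/162)/(-102) = (6/(-1 + 6*0))*(1/175) + (-173*(-1/105) - 190*1/162)*(-1/102) = (6/(-1 + 0))*(1/175) + (173/105 - 95/81)*(-1/102) = (6/(-1))*(1/175) + (1346/2835)*(-1/102) = (6*(-1))*(1/175) - 673/144585 = -6*1/175 - 673/144585 = -6/175 - 673/144585 = -28151/722925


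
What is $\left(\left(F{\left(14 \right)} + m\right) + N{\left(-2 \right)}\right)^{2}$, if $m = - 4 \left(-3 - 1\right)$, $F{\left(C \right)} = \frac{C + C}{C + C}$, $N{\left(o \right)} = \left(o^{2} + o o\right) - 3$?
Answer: $484$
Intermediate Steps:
$N{\left(o \right)} = -3 + 2 o^{2}$ ($N{\left(o \right)} = \left(o^{2} + o^{2}\right) - 3 = 2 o^{2} - 3 = -3 + 2 o^{2}$)
$F{\left(C \right)} = 1$ ($F{\left(C \right)} = \frac{2 C}{2 C} = 2 C \frac{1}{2 C} = 1$)
$m = 16$ ($m = \left(-4\right) \left(-4\right) = 16$)
$\left(\left(F{\left(14 \right)} + m\right) + N{\left(-2 \right)}\right)^{2} = \left(\left(1 + 16\right) - \left(3 - 2 \left(-2\right)^{2}\right)\right)^{2} = \left(17 + \left(-3 + 2 \cdot 4\right)\right)^{2} = \left(17 + \left(-3 + 8\right)\right)^{2} = \left(17 + 5\right)^{2} = 22^{2} = 484$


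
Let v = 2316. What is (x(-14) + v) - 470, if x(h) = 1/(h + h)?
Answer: 51687/28 ≈ 1846.0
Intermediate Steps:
x(h) = 1/(2*h)
(x(-14) + v) - 470 = ((½)/(-14) + 2316) - 470 = ((½)*(-1/14) + 2316) - 470 = (-1/28 + 2316) - 470 = 64847/28 - 470 = 51687/28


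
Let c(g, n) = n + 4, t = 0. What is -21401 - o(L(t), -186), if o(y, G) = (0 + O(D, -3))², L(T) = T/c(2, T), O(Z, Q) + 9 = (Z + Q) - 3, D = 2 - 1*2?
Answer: -21626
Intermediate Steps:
D = 0 (D = 2 - 2 = 0)
c(g, n) = 4 + n
O(Z, Q) = -12 + Q + Z (O(Z, Q) = -9 + ((Z + Q) - 3) = -9 + ((Q + Z) - 3) = -9 + (-3 + Q + Z) = -12 + Q + Z)
L(T) = T/(4 + T)
o(y, G) = 225 (o(y, G) = (0 + (-12 - 3 + 0))² = (0 - 15)² = (-15)² = 225)
-21401 - o(L(t), -186) = -21401 - 1*225 = -21401 - 225 = -21626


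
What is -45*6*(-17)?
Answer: 4590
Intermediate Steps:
-45*6*(-17) = -270*(-17) = 4590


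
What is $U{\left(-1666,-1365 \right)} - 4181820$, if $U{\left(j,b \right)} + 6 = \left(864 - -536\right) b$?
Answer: $-6092826$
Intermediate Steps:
$U{\left(j,b \right)} = -6 + 1400 b$ ($U{\left(j,b \right)} = -6 + \left(864 - -536\right) b = -6 + \left(864 + 536\right) b = -6 + 1400 b$)
$U{\left(-1666,-1365 \right)} - 4181820 = \left(-6 + 1400 \left(-1365\right)\right) - 4181820 = \left(-6 - 1911000\right) - 4181820 = -1911006 - 4181820 = -6092826$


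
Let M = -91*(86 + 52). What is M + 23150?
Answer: 10592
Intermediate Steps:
M = -12558 (M = -91*138 = -12558)
M + 23150 = -12558 + 23150 = 10592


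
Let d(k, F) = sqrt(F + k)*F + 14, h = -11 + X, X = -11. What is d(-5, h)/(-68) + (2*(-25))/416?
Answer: -1153/3536 + 33*I*sqrt(3)/34 ≈ -0.32607 + 1.6811*I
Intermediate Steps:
h = -22 (h = -11 - 11 = -22)
d(k, F) = 14 + F*sqrt(F + k) (d(k, F) = F*sqrt(F + k) + 14 = 14 + F*sqrt(F + k))
d(-5, h)/(-68) + (2*(-25))/416 = (14 - 22*sqrt(-22 - 5))/(-68) + (2*(-25))/416 = (14 - 66*I*sqrt(3))*(-1/68) - 50*1/416 = (14 - 66*I*sqrt(3))*(-1/68) - 25/208 = (-7/34 + 33*I*sqrt(3)/34) - 25/208 = -1153/3536 + 33*I*sqrt(3)/34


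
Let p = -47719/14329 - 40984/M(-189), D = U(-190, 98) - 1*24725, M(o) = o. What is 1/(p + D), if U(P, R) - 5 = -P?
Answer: -386883/9407634155 ≈ -4.1124e-5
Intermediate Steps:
U(P, R) = 5 - P
D = -24530 (D = (5 - 1*(-190)) - 1*24725 = (5 + 190) - 24725 = 195 - 24725 = -24530)
p = 82605835/386883 (p = -47719/14329 - 40984/(-189) = -47719*1/14329 - 40984*(-1/189) = -6817/2047 + 40984/189 = 82605835/386883 ≈ 213.52)
1/(p + D) = 1/(82605835/386883 - 24530) = 1/(-9407634155/386883) = -386883/9407634155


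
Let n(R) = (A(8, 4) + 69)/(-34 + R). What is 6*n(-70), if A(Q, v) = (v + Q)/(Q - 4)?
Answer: -54/13 ≈ -4.1538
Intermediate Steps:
A(Q, v) = (Q + v)/(-4 + Q)
n(R) = 72/(-34 + R) (n(R) = ((8 + 4)/(-4 + 8) + 69)/(-34 + R) = (12/4 + 69)/(-34 + R) = ((1/4)*12 + 69)/(-34 + R) = (3 + 69)/(-34 + R) = 72/(-34 + R))
6*n(-70) = 6*(72/(-34 - 70)) = 6*(72/(-104)) = 6*(72*(-1/104)) = 6*(-9/13) = -54/13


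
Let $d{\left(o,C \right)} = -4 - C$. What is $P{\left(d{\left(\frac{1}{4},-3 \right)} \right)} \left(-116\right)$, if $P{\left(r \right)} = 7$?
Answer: $-812$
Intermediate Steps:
$P{\left(d{\left(\frac{1}{4},-3 \right)} \right)} \left(-116\right) = 7 \left(-116\right) = -812$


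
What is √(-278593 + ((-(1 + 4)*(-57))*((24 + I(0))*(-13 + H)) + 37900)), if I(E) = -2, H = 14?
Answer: 183*I*√7 ≈ 484.17*I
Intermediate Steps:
√(-278593 + ((-(1 + 4)*(-57))*((24 + I(0))*(-13 + H)) + 37900)) = √(-278593 + ((-(1 + 4)*(-57))*((24 - 2)*(-13 + 14)) + 37900)) = √(-278593 + ((-1*5*(-57))*(22*1) + 37900)) = √(-278593 + (-5*(-57)*22 + 37900)) = √(-278593 + (285*22 + 37900)) = √(-278593 + (6270 + 37900)) = √(-278593 + 44170) = √(-234423) = 183*I*√7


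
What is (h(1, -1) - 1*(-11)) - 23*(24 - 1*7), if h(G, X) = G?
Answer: -379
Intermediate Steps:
(h(1, -1) - 1*(-11)) - 23*(24 - 1*7) = (1 - 1*(-11)) - 23*(24 - 1*7) = (1 + 11) - 23*(24 - 7) = 12 - 23*17 = 12 - 391 = -379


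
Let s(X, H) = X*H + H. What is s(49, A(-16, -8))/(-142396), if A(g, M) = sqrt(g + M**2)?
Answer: -50*sqrt(3)/35599 ≈ -0.0024327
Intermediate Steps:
s(X, H) = H + H*X (s(X, H) = H*X + H = H + H*X)
s(49, A(-16, -8))/(-142396) = (sqrt(-16 + (-8)**2)*(1 + 49))/(-142396) = (sqrt(-16 + 64)*50)*(-1/142396) = (sqrt(48)*50)*(-1/142396) = ((4*sqrt(3))*50)*(-1/142396) = (200*sqrt(3))*(-1/142396) = -50*sqrt(3)/35599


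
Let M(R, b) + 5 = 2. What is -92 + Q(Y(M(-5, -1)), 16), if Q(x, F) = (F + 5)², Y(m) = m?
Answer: 349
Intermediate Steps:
M(R, b) = -3 (M(R, b) = -5 + 2 = -3)
Q(x, F) = (5 + F)²
-92 + Q(Y(M(-5, -1)), 16) = -92 + (5 + 16)² = -92 + 21² = -92 + 441 = 349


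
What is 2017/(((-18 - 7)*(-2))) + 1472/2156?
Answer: 1105563/26950 ≈ 41.023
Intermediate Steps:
2017/(((-18 - 7)*(-2))) + 1472/2156 = 2017/((-25*(-2))) + 1472*(1/2156) = 2017/50 + 368/539 = 1105563/26950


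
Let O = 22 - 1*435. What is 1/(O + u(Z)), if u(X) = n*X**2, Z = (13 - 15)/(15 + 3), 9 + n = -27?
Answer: -9/3721 ≈ -0.0024187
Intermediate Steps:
n = -36 (n = -9 - 27 = -36)
O = -413 (O = 22 - 435 = -413)
Z = -1/9 (Z = -2/18 = -2*1/18 = -1/9 ≈ -0.11111)
u(X) = -36*X**2
1/(O + u(Z)) = 1/(-413 - 36*(-1/9)**2) = 1/(-413 - 36*1/81) = 1/(-413 - 4/9) = 1/(-3721/9) = -9/3721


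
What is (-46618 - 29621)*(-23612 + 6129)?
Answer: 1332886437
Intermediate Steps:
(-46618 - 29621)*(-23612 + 6129) = -76239*(-17483) = 1332886437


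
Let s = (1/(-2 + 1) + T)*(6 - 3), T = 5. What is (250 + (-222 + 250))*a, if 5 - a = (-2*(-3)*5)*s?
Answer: -98690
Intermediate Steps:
s = 12 (s = (1/(-2 + 1) + 5)*(6 - 3) = (1/(-1) + 5)*3 = (-1 + 5)*3 = 4*3 = 12)
a = -355 (a = 5 - -2*(-3)*5*12 = 5 - 6*5*12 = 5 - 30*12 = 5 - 1*360 = 5 - 360 = -355)
(250 + (-222 + 250))*a = (250 + (-222 + 250))*(-355) = (250 + 28)*(-355) = 278*(-355) = -98690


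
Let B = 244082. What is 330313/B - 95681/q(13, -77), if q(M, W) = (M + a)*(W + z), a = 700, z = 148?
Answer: -6632574843/12356163086 ≈ -0.53678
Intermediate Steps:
q(M, W) = (148 + W)*(700 + M) (q(M, W) = (M + 700)*(W + 148) = (700 + M)*(148 + W) = (148 + W)*(700 + M))
330313/B - 95681/q(13, -77) = 330313/244082 - 95681/(103600 + 148*13 + 700*(-77) + 13*(-77)) = 330313*(1/244082) - 95681/(103600 + 1924 - 53900 - 1001) = 330313/244082 - 95681/50623 = -6632574843/12356163086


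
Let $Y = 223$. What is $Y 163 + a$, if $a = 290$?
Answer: $36639$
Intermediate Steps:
$Y 163 + a = 223 \cdot 163 + 290 = 36349 + 290 = 36639$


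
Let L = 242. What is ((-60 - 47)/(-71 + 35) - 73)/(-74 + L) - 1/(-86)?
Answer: -105379/260064 ≈ -0.40520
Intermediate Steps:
((-60 - 47)/(-71 + 35) - 73)/(-74 + L) - 1/(-86) = ((-60 - 47)/(-71 + 35) - 73)/(-74 + 242) - 1/(-86) = (-107/(-36) - 73)/168 - 1*(-1/86) = (-107*(-1/36) - 73)*(1/168) + 1/86 = (107/36 - 73)*(1/168) + 1/86 = -2521/36*1/168 + 1/86 = -2521/6048 + 1/86 = -105379/260064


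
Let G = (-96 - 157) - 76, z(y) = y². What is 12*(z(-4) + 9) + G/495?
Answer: 148171/495 ≈ 299.34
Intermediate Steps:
G = -329 (G = -253 - 76 = -329)
12*(z(-4) + 9) + G/495 = 12*((-4)² + 9) - 329/495 = 12*(16 + 9) - 329*1/495 = 12*25 - 329/495 = 300 - 329/495 = 148171/495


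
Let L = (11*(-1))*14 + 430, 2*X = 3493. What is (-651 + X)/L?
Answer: 2191/552 ≈ 3.9692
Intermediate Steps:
X = 3493/2 (X = (½)*3493 = 3493/2 ≈ 1746.5)
L = 276 (L = -11*14 + 430 = -154 + 430 = 276)
(-651 + X)/L = (-651 + 3493/2)/276 = (2191/2)*(1/276) = 2191/552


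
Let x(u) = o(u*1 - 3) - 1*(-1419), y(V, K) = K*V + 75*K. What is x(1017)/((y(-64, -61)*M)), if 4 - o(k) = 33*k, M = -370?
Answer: -32039/248270 ≈ -0.12905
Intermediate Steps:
y(V, K) = 75*K + K*V
o(k) = 4 - 33*k
x(u) = 1522 - 33*u (x(u) = (4 - 33*(u*1 - 3)) - 1*(-1419) = (4 - 33*(u - 3)) + 1419 = (4 - 33*(-3 + u)) + 1419 = (4 + (99 - 33*u)) + 1419 = (103 - 33*u) + 1419 = 1522 - 33*u)
x(1017)/((y(-64, -61)*M)) = (1522 - 33*1017)/((-61*(75 - 64)*(-370))) = (1522 - 33561)/((-61*11*(-370))) = -32039/((-671*(-370))) = -32039/248270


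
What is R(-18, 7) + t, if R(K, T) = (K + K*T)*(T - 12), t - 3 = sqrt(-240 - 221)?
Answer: 723 + I*sqrt(461) ≈ 723.0 + 21.471*I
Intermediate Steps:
t = 3 + I*sqrt(461) (t = 3 + sqrt(-240 - 221) = 3 + sqrt(-461) = 3 + I*sqrt(461) ≈ 3.0 + 21.471*I)
R(K, T) = (-12 + T)*(K + K*T) (R(K, T) = (K + K*T)*(-12 + T) = (-12 + T)*(K + K*T))
R(-18, 7) + t = -18*(-12 + 7**2 - 11*7) + (3 + I*sqrt(461)) = -18*(-12 + 49 - 77) + (3 + I*sqrt(461)) = -18*(-40) + (3 + I*sqrt(461)) = 720 + (3 + I*sqrt(461)) = 723 + I*sqrt(461)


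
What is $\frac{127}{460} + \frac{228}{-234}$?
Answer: $- \frac{12527}{17940} \approx -0.69827$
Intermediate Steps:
$\frac{127}{460} + \frac{228}{-234} = 127 \cdot \frac{1}{460} + 228 \left(- \frac{1}{234}\right) = \frac{127}{460} - \frac{38}{39} = - \frac{12527}{17940}$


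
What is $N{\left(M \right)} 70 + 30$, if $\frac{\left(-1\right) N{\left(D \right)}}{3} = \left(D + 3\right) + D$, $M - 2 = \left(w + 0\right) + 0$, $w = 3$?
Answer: $-2700$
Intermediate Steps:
$M = 5$ ($M = 2 + \left(\left(3 + 0\right) + 0\right) = 2 + \left(3 + 0\right) = 2 + 3 = 5$)
$N{\left(D \right)} = -9 - 6 D$ ($N{\left(D \right)} = - 3 \left(\left(D + 3\right) + D\right) = - 3 \left(\left(3 + D\right) + D\right) = - 3 \left(3 + 2 D\right) = -9 - 6 D$)
$N{\left(M \right)} 70 + 30 = \left(-9 - 30\right) 70 + 30 = \left(-39\right) 70 + 30 = -2730 + 30 = -2700$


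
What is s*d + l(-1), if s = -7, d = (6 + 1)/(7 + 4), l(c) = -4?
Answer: -93/11 ≈ -8.4545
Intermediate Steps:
d = 7/11 ≈ 0.63636
s*d + l(-1) = -7*7/11 - 4 = -49/11 - 4 = -93/11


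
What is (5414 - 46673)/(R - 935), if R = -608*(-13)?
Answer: -13753/2323 ≈ -5.9204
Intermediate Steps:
R = 7904
(5414 - 46673)/(R - 935) = (5414 - 46673)/(7904 - 935) = -41259/6969 = -41259*1/6969 = -13753/2323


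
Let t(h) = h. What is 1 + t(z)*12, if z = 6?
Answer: 73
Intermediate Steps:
1 + t(z)*12 = 1 + 6*12 = 1 + 72 = 73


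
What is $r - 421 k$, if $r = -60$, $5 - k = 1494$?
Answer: $626809$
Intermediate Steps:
$k = -1489$ ($k = 5 - 1494 = -1489$)
$r - 421 k = -60 - -626869 = -60 + 626869 = 626809$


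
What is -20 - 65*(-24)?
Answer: 1540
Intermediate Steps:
-20 - 65*(-24) = -20 + 1560 = 1540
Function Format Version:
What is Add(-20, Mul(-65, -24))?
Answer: 1540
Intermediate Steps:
Add(-20, Mul(-65, -24)) = Add(-20, 1560) = 1540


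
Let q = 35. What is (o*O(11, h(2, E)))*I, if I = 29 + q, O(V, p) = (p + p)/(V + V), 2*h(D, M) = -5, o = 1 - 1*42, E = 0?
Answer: 6560/11 ≈ 596.36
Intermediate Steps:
o = -41 (o = 1 - 42 = -41)
h(D, M) = -5/2 (h(D, M) = (½)*(-5) = -5/2)
O(V, p) = p/V (O(V, p) = (2*p)/((2*V)) = (2*p)*(1/(2*V)) = p/V)
I = 64 (I = 29 + 35 = 64)
(o*O(11, h(2, E)))*I = -(-205)/(2*11)*64 = -41*(-5/22)*64 = (205/22)*64 = 6560/11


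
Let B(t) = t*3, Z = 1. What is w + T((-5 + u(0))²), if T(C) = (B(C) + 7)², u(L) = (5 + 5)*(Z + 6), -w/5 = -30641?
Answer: 160986329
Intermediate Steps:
w = 153205 (w = -5*(-30641) = 153205)
u(L) = 70 (u(L) = (5 + 5)*(1 + 6) = 10*7 = 70)
B(t) = 3*t
T(C) = (7 + 3*C)² (T(C) = (3*C + 7)² = (7 + 3*C)²)
w + T((-5 + u(0))²) = 153205 + (7 + 3*(-5 + 70)²)² = 153205 + (7 + 3*65²)² = 153205 + (7 + 3*4225)² = 153205 + (7 + 12675)² = 153205 + 12682² = 153205 + 160833124 = 160986329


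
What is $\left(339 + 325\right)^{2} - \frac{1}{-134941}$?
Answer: $\frac{59494947137}{134941} \approx 4.409 \cdot 10^{5}$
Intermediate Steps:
$\left(339 + 325\right)^{2} - \frac{1}{-134941} = 664^{2} - - \frac{1}{134941} = 440896 + \frac{1}{134941} = \frac{59494947137}{134941}$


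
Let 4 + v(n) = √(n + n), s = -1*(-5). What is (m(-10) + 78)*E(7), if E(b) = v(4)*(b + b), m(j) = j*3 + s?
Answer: -2968 + 1484*√2 ≈ -869.31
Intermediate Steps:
s = 5
v(n) = -4 + √2*√n (v(n) = -4 + √(n + n) = -4 + √(2*n) = -4 + √2*√n)
m(j) = 5 + 3*j (m(j) = j*3 + 5 = 3*j + 5 = 5 + 3*j)
E(b) = 2*b*(-4 + 2*√2) (E(b) = (-4 + √2*√4)*(b + b) = (-4 + √2*2)*(2*b) = (-4 + 2*√2)*(2*b) = 2*b*(-4 + 2*√2))
(m(-10) + 78)*E(7) = ((5 + 3*(-10)) + 78)*(4*7*(-2 + √2)) = ((5 - 30) + 78)*(-56 + 28*√2) = (-25 + 78)*(-56 + 28*√2) = 53*(-56 + 28*√2) = -2968 + 1484*√2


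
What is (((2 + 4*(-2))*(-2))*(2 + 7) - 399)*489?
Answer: -142299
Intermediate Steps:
(((2 + 4*(-2))*(-2))*(2 + 7) - 399)*489 = (((2 - 8)*(-2))*9 - 399)*489 = (-6*(-2)*9 - 399)*489 = (12*9 - 399)*489 = (108 - 399)*489 = -291*489 = -142299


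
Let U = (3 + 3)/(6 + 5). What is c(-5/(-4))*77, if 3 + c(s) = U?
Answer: -189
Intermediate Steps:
U = 6/11 ≈ 0.54545
c(s) = -27/11 (c(s) = -3 + 6/11 = -27/11)
c(-5/(-4))*77 = -27/11*77 = -189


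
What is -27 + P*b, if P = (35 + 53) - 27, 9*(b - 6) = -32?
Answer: 1099/9 ≈ 122.11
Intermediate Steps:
b = 22/9 (b = 6 + (⅑)*(-32) = 6 - 32/9 = 22/9 ≈ 2.4444)
P = 61 (P = 88 - 27 = 61)
-27 + P*b = -27 + 61*(22/9) = -27 + 1342/9 = 1099/9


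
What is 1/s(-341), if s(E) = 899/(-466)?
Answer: -466/899 ≈ -0.51835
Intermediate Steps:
s(E) = -899/466 (s(E) = 899*(-1/466) = -899/466)
1/s(-341) = 1/(-899/466) = -466/899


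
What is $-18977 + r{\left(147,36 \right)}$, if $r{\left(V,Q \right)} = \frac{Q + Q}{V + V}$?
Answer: $- \frac{929861}{49} \approx -18977.0$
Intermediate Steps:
$r{\left(V,Q \right)} = \frac{Q}{V}$ ($r{\left(V,Q \right)} = \frac{2 Q}{2 V} = 2 Q \frac{1}{2 V} = \frac{Q}{V}$)
$-18977 + r{\left(147,36 \right)} = -18977 + \frac{36}{147} = -18977 + 36 \cdot \frac{1}{147} = -18977 + \frac{12}{49} = - \frac{929861}{49}$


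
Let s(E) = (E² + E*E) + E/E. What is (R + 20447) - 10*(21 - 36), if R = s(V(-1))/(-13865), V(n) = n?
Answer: 285577402/13865 ≈ 20597.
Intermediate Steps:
s(E) = 1 + 2*E² (s(E) = (E² + E²) + 1 = 2*E² + 1 = 1 + 2*E²)
R = -3/13865 (R = (1 + 2*(-1)²)/(-13865) = (1 + 2*1)*(-1/13865) = (1 + 2)*(-1/13865) = 3*(-1/13865) = -3/13865 ≈ -0.00021637)
(R + 20447) - 10*(21 - 36) = (-3/13865 + 20447) - 10*(21 - 36) = 283497652/13865 - 10*(-15) = 283497652/13865 + 150 = 285577402/13865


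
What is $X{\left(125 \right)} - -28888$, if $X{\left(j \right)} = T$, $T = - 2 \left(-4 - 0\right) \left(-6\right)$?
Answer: $28840$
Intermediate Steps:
$T = -48$ ($T = - 2 \left(-4 + 0\right) \left(-6\right) = \left(-2\right) \left(-4\right) \left(-6\right) = 8 \left(-6\right) = -48$)
$X{\left(j \right)} = -48$
$X{\left(125 \right)} - -28888 = -48 - -28888 = -48 + 28888 = 28840$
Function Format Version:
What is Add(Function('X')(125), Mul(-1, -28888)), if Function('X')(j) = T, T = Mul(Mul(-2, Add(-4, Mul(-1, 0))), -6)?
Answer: 28840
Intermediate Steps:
T = -48 (T = Mul(Mul(-2, Add(-4, 0)), -6) = Mul(Mul(-2, -4), -6) = Mul(8, -6) = -48)
Function('X')(j) = -48
Add(Function('X')(125), Mul(-1, -28888)) = Add(-48, Mul(-1, -28888)) = Add(-48, 28888) = 28840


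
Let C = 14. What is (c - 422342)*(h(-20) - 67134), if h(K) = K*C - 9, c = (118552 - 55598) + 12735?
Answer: 23372385219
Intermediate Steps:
c = 75689 (c = 62954 + 12735 = 75689)
h(K) = -9 + 14*K (h(K) = K*14 - 9 = 14*K - 9 = -9 + 14*K)
(c - 422342)*(h(-20) - 67134) = (75689 - 422342)*((-9 + 14*(-20)) - 67134) = -346653*((-9 - 280) - 67134) = -346653*(-289 - 67134) = -346653*(-67423) = 23372385219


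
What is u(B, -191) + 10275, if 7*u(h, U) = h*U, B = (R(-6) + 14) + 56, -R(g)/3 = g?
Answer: 55117/7 ≈ 7873.9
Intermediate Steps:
R(g) = -3*g
B = 88 (B = (-3*(-6) + 14) + 56 = (18 + 14) + 56 = 32 + 56 = 88)
u(h, U) = U*h/7 (u(h, U) = (h*U)/7 = (U*h)/7 = U*h/7)
u(B, -191) + 10275 = (⅐)*(-191)*88 + 10275 = -16808/7 + 10275 = 55117/7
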